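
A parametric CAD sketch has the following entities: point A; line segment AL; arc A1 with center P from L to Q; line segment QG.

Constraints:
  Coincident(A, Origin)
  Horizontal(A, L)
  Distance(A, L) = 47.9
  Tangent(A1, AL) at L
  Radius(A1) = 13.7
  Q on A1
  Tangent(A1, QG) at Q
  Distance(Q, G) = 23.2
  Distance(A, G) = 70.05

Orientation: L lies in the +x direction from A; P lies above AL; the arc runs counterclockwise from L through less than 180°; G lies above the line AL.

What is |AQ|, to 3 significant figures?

63.4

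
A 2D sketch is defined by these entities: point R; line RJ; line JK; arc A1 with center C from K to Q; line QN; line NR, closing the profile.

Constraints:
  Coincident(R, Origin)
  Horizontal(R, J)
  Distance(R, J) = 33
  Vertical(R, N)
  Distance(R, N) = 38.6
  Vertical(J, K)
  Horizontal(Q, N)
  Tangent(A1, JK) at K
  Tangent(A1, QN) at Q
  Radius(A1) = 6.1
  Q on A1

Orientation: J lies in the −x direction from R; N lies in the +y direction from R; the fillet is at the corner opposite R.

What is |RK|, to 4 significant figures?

46.32

R is at the origin; R and J share the same y with |RJ| = 33.0 and J on the −x side, so J = (-33.00, 0.000). R and N share the same x with |RN| = 38.6 and N on the +y side, so N = (0.000, 38.60). The virtual corner opposite R is at (-33.00, 38.60). Tangency of A1 to JK means the radius CK is perpendicular to JK and since A1 is tangent to QN there, CQ ⟂ QN, with radius 6.1, so the center C sits 6.1 in from both sides at C = (-26.90, 32.50). That places the tangent points at K = (-33.00, 32.50) on JK and Q = (-26.90, 38.60) on QN. Then |RK| = |K − R| = 46.32.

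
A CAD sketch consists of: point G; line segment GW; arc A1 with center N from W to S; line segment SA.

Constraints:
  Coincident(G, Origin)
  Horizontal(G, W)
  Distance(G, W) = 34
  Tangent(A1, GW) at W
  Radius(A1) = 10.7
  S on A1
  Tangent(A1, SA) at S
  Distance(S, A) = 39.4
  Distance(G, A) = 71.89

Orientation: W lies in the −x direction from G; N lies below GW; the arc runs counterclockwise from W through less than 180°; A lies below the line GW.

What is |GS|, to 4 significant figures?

44.84

G is at the origin; GW is horizontal with |GW| = 34.0 and W on the −x side, so W = (-34.00, 0.000). Tangency of A1 to GW means the radius NW is perpendicular to GW, so N = W + (0, -10.7) = (-34.00, -10.70). Since NS ⟂ SA (tangency), |NA| = √(10.7² + 39.4²) = 40.83 regardless of where S sits on A1. So A lies on both circle(G, 71.89) and circle(N, 40.83); the below-GW intersection is A = (-55.98, -45.11). S is the foot of the tangent from A: S = (-44.21, -7.504).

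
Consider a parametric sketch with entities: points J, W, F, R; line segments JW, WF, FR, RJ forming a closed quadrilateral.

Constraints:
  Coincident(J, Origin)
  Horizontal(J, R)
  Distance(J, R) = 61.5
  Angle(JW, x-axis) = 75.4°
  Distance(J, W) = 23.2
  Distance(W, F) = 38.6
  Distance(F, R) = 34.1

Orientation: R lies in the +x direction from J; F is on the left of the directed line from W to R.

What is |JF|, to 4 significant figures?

52.68

J is at the origin; J and R share the same y with |JR| = 61.5 and R in +x, so R = (61.5, 0). JW runs at 75.4° with |JW| = 23.2, so W = (5.848, 22.45). F is determined by |WF| = 38.6 and |FR| = 34.1 together: it lies at the intersection of circle(W, 38.6) and circle(R, 34.1). With |WR| = 60.01, the foot of the radical line on WR is 32.73 from W and the perpendicular offset is √(38.6² − 32.73²) = 20.46. Taking the left-of-WR solution: F = (43.86, 29.18).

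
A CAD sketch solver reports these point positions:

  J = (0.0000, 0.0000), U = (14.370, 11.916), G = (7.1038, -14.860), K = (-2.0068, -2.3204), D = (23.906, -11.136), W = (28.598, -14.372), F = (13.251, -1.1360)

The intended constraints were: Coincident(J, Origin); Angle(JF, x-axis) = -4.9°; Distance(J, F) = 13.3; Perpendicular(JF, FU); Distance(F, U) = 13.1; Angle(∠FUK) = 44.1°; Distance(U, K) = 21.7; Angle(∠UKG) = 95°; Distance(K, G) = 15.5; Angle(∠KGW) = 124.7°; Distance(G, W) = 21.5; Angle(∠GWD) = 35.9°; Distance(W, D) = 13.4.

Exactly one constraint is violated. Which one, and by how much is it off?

Distance(W, D) = 13.4 — off by 7.70.

J = (0.00, 0.00) ✓; JF at -4.900° ✓; |JF| = 13.30 ✓; ∠(JF, FU) = 90.00° ✓; |FU| = 13.10 ✓; ∠FUK = 44.10° ✓; |UK| = 21.70 ✓; ∠UKG = 95.00° ✓; |KG| = 15.50 ✓; ∠KGW = 124.7° ✓; |GW| = 21.50 ✓; ∠GWD = 35.89° ✓; |WD| = 5.700 ✗.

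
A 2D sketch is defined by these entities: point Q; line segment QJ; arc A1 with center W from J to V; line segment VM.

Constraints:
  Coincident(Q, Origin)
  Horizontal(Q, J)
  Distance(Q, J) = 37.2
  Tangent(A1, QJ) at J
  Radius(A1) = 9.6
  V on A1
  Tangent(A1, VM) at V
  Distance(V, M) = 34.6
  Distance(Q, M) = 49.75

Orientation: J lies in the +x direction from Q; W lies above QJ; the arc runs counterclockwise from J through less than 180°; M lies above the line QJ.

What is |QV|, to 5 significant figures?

47.479

Q is at the origin; QJ is horizontal with |QJ| = 37.2 and J on the +x side, so J = (37.200, 0.0000). Since A1 is tangent to QJ there, WJ ⟂ QJ, so W = J + (0, 9.6) = (37.200, 9.6000). Since WV ⟂ VM (tangency), |WM| = √(9.6² + 34.6²) = 35.907 regardless of where V sits on A1. So M lies on both circle(Q, 49.75) and circle(W, 35.907); the above-QJ intersection is M = (24.620, 43.231). V is the foot of the tangent from M: V = (44.965, 15.245).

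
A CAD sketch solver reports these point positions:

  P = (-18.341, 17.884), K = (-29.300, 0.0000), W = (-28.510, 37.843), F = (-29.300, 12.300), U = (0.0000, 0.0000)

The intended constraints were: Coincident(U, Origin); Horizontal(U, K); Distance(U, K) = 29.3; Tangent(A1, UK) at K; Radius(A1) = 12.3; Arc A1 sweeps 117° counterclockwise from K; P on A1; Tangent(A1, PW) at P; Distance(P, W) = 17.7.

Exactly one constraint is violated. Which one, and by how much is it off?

Distance(P, W) = 17.7 — off by 4.70.

U = (0.00, 0.00) ✓; U.y = 0.00, K.y = 0.00 ✓; |UK| = 29.30 ✓; ∠(FK, KU) = 90.00° ✓; |FK| = 12.30 ✓; bearing(F→P) − bearing(F→K) = 117.0° ✓; |FP| = 12.30 ✓; ∠(FP, PW) = 90.00° ✓; |PW| = 22.40 ✗.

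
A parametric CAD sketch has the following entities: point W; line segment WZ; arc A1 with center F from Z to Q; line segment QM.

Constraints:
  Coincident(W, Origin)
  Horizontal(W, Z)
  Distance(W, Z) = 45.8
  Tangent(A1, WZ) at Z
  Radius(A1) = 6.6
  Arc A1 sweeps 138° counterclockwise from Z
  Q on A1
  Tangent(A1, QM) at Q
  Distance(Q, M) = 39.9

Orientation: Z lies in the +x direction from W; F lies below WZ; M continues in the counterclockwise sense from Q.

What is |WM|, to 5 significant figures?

80.657

W is at the origin; WZ is horizontal with |WZ| = 45.8 and Z on the +x side, so Z = (45.800, 0.0000). Tangency of A1 to WZ means the radius FZ is perpendicular to WZ, so F = Z + (0, -6.6) = (45.800, -6.6000). On A1, Z sits at bearing 90° from F; a 138° counterclockwise sweep puts Q at bearing 228°, so Q = F + 6.6·(cos 228°, sin 228°) = (41.384, -11.505). A1 meets QM tangentially, so FQ is at right angles to QM, so QM runs along (−sin 228°, cos 228°); with |QM| = 39.9, M = (71.035, -38.203). Then |WM| = |M − W| = 80.657.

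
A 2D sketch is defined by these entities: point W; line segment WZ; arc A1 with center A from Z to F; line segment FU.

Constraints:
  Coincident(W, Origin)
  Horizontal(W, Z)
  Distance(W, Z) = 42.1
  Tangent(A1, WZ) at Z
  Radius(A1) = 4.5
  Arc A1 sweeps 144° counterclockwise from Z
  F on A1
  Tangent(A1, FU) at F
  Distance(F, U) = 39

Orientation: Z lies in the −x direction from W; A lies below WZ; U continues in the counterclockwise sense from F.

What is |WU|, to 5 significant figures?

33.750

W is at the origin; W and Z share the same y with |WZ| = 42.1 and Z on the −x side, so Z = (-42.100, 0.0000). A1 meets WZ tangentially, so AZ is at right angles to WZ, so A = Z + (0, -4.5) = (-42.100, -4.5000). On A1, Z sits at bearing 90° from A; a 144° counterclockwise sweep puts F at bearing 234°, so F = A + 4.5·(cos 234°, sin 234°) = (-44.745, -8.1406). Since A1 is tangent to FU there, AF ⟂ FU, so FU runs along (−sin 234°, cos 234°); with |FU| = 39.0, U = (-13.193, -31.064). Then |WU| = |U − W| = 33.750.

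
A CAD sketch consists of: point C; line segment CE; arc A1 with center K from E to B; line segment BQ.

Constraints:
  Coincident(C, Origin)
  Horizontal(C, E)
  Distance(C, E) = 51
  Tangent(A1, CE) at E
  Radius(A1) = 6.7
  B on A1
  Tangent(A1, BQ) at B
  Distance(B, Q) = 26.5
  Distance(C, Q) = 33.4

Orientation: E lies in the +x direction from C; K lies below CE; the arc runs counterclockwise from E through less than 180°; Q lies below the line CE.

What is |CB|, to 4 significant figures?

46.50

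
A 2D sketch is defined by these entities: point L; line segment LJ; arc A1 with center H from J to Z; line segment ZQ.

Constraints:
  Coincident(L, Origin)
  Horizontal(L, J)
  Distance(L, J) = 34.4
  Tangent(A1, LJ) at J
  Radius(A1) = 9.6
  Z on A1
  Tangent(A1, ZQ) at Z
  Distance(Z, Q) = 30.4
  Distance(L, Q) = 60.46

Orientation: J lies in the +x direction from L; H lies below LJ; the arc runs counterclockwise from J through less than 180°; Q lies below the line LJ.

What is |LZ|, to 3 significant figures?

31.1

Checks: |HZ| = 9.600 ✓; ∠(HZ, ZQ) = 90.00° ✓; |ZQ| = 30.40 ✓; |LQ| = 60.46 ✓.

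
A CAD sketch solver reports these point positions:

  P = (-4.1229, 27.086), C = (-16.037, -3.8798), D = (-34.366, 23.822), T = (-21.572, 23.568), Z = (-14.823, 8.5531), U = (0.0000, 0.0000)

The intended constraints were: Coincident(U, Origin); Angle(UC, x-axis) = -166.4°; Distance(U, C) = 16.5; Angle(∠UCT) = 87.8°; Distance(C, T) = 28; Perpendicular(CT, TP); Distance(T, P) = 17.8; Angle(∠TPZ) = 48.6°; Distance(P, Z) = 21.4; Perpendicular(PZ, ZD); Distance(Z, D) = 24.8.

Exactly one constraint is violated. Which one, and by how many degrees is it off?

Perpendicular(PZ, ZD) — off by 8.00°.

U = (0.00, 0.00) ✓; UC at -166.4° ✓; |UC| = 16.50 ✓; ∠UCT = 87.80° ✓; |CT| = 28.00 ✓; ∠(CT, TP) = 90.00° ✓; |TP| = 17.80 ✓; ∠TPZ = 48.60° ✓; |PZ| = 21.40 ✓; ∠(PZ, ZD) = 98.00° ✗; |ZD| = 24.80 ✓.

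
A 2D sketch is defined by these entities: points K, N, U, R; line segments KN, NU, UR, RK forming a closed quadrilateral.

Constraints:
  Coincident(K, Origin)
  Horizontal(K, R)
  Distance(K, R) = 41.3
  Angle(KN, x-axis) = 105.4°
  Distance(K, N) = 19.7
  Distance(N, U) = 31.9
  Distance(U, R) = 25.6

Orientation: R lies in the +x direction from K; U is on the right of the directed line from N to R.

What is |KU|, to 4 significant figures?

16.80

Checks: |NU| = 31.90 ✓; |UR| = 25.60 ✓.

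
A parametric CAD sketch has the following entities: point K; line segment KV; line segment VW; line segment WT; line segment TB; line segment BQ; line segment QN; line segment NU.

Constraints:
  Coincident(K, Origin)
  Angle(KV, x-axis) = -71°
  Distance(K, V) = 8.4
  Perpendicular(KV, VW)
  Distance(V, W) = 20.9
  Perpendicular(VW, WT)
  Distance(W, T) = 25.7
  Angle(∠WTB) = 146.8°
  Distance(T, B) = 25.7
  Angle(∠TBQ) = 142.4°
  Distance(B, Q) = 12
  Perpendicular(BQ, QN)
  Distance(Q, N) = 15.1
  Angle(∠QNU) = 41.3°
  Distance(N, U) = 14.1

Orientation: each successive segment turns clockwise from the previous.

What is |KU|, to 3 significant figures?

35.5

K is at the origin; KV runs at -71.0° with length 8.4, so V = (2.73, -7.94). The perpendicularity gives VW at right angles to KV, so VW runs at -161°; with |VW| = 20.9, W = (-17.0, -14.7). The perpendicularity gives WT at right angles to VW, so WT runs at 109°; with |WT| = 25.7, T = (-25.4, 9.55). ∠WTB = 146.8° gives TB at 75.8° from the x-axis; with |TB| = 25.7, B = (-19.1, 34.5). ∠TBQ = 142.4° gives BQ at 38.2° from the x-axis; with |BQ| = 12.0, Q = (-9.66, 41.9). BQ ⟂ QN, so QN runs at -51.8°; with |QN| = 15.1, N = (-0.321, 30.0). ∠QNU = 41.3° gives NU at 170° from the x-axis; with |NU| = 14.1, U = (-14.2, 32.6). Then |KU| = |U − K| = 35.5.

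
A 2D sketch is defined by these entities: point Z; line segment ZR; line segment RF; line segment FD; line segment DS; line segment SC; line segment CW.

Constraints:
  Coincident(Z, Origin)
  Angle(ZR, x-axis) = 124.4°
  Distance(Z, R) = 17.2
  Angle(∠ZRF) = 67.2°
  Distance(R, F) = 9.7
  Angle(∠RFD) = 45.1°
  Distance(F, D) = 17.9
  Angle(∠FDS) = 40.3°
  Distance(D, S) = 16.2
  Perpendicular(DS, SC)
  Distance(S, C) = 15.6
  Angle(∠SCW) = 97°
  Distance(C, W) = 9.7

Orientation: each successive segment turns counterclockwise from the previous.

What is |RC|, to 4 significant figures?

14.09

Z is at the origin; ZR runs at 124.4° with length 17.2, so R = (-9.717, 14.19). ∠ZRF = 67.2° gives RF at -122.8° from the x-axis; with |RF| = 9.7, F = (-14.97, 6.038). ∠RFD = 45.1° gives FD at 12.10° from the x-axis; with |FD| = 17.9, D = (2.530, 9.791). ∠FDS = 40.3° gives DS at 151.8° from the x-axis; with |DS| = 16.2, S = (-11.75, 17.45). The perpendicularity gives SC at right angles to DS, so SC runs at -118.2°; with |SC| = 15.6, C = (-19.12, 3.698). Then |RC| = |C − R| = 14.09.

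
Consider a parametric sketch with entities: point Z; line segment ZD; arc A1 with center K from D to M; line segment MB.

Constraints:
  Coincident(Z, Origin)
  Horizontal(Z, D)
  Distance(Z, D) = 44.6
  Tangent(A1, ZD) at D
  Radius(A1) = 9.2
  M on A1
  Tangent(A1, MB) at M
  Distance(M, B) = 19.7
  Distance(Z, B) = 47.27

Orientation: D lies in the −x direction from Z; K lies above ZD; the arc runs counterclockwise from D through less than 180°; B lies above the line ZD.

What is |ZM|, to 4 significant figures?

36.78

Z is at the origin; Z and D share the same y with |ZD| = 44.6 and D on the −x side, so D = (-44.60, 0.000). Tangency of A1 to ZD means the radius KD is perpendicular to ZD, so K = D + (0, 9.2) = (-44.60, 9.200). Since KM ⟂ MB (tangency), |KB| = √(9.2² + 19.7²) = 21.74 regardless of where M sits on A1. So B lies on both circle(Z, 47.27) and circle(K, 21.74); the above-ZD intersection is B = (-36.91, 29.54). M is the foot of the tangent from B: M = (-35.43, 9.891).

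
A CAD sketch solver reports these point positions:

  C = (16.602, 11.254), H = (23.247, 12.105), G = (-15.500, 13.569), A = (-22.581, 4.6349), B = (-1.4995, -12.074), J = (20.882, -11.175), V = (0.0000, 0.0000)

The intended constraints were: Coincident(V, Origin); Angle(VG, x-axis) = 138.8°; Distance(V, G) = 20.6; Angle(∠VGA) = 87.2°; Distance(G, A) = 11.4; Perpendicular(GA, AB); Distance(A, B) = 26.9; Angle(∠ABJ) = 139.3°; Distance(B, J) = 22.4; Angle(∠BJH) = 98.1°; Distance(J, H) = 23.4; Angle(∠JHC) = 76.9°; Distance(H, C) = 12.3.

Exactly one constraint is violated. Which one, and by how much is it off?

Distance(H, C) = 12.3 — off by 5.60.

V = (0.00, 0.00) ✓; VG at 138.8° ✓; |VG| = 20.60 ✓; ∠VGA = 87.20° ✓; |GA| = 11.40 ✓; ∠(GA, AB) = 90.00° ✓; |AB| = 26.90 ✓; ∠ABJ = 139.3° ✓; |BJ| = 22.40 ✓; ∠BJH = 98.10° ✓; |JH| = 23.40 ✓; ∠JHC = 76.90° ✓; |HC| = 6.699 ✗.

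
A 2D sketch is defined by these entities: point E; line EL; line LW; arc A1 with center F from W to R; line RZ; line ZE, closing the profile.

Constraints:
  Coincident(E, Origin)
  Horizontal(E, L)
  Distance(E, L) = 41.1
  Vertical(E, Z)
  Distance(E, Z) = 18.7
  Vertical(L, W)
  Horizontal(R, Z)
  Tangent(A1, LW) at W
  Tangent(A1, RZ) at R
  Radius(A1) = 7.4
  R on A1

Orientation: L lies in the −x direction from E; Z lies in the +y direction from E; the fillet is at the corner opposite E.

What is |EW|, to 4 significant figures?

42.63

E is at the origin; E and L share the same y with |EL| = 41.1 and L on the −x side, so L = (-41.10, 0.000). E and Z share the same x with |EZ| = 18.7 and Z on the +y side, so Z = (0.000, 18.70). The virtual corner opposite E is at (-41.10, 18.70). A1 meets LW tangentially, so FW is at right angles to LW and A1 meets RZ tangentially, so FR is at right angles to RZ, with radius 7.4, so the center F sits 7.4 in from both sides at F = (-33.70, 11.30). That places the tangent points at W = (-41.10, 11.30) on LW and R = (-33.70, 18.70) on RZ. Then |EW| = |W − E| = 42.63.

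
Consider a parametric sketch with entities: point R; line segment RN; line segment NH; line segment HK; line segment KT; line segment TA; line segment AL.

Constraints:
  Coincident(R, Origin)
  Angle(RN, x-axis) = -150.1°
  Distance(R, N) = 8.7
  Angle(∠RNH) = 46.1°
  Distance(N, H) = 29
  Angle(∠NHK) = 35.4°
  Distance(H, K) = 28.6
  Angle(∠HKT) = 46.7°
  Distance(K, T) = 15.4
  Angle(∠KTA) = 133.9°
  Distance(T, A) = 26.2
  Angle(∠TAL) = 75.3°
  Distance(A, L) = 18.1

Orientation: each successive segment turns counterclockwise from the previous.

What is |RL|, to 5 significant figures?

29.748

R is at the origin; RN runs at -150.1° with length 8.7, so N = (-7.5420, -4.3368). ∠RNH = 46.1° gives NH at -16.200° from the x-axis; with |NH| = 29.0, H = (20.307, -12.428). ∠NHK = 35.4° gives HK at 128.40° from the x-axis; with |HK| = 28.6, K = (2.5417, 9.9860). ∠HKT = 46.7° gives KT at -98.300° from the x-axis; with |KT| = 15.4, T = (0.31860, -5.2526). ∠KTA = 133.9° gives TA at -52.200° from the x-axis; with |TA| = 26.2, A = (16.377, -25.955). ∠TAL = 75.3° gives AL at 52.500° from the x-axis; with |AL| = 18.1, L = (27.395, -11.595). Then |RL| = |L − R| = 29.748.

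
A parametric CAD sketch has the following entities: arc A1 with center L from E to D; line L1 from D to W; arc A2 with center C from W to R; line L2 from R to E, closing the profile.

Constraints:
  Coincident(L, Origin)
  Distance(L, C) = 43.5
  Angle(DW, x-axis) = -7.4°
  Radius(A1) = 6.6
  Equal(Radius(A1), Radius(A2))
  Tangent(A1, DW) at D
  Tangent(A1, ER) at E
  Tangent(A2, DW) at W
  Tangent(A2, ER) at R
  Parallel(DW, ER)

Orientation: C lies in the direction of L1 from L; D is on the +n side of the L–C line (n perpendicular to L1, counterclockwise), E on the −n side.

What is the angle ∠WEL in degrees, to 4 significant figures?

73.12°

The slot axis is L1's direction at -7.4°, so u = (cos -7.4°, sin -7.4°) = (0.9917, -0.1288) and n = (−sin -7.4°, cos -7.4°) = (0.1288, 0.9917). L is at the origin and C lies 43.5 along u from L, so C = 43.5·u = (43.14, -5.603). Tangency of A1 to both parallel lines with radius 6.6 puts D and E at L ± 6.6·n: D = (0.8501, 6.545), E = (-0.8501, -6.545). Equal radii place W and R the same way about C: W = C + 6.6·n = (43.99, 0.9424), R = C − 6.6·n = (42.29, -12.15). Then cos ∠WEL = EW·EL / (|EW||EL|), giving 73.12°.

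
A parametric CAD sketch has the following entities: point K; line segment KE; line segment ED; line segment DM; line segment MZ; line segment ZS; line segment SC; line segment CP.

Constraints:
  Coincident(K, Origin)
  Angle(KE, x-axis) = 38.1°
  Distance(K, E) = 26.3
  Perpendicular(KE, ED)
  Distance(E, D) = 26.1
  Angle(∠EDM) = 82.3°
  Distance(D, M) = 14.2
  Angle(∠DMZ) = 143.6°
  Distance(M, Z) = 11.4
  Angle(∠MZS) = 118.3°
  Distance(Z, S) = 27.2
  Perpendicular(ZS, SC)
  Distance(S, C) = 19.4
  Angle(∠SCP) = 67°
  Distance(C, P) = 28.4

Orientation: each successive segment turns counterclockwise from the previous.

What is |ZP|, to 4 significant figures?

8.370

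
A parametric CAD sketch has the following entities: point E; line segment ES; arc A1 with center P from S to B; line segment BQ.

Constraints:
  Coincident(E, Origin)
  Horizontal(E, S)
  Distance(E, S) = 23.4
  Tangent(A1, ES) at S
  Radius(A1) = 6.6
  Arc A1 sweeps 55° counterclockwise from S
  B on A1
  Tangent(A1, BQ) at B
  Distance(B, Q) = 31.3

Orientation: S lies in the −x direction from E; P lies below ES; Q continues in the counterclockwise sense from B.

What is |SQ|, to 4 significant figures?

36.81

On A1, S sits at bearing 90° from P; a 55° counterclockwise sweep puts B at bearing 145°, so B = P + 6.6·(cos 145°, sin 145°) = (-28.81, -2.814). Tangency of A1 to BQ means the radius PB is perpendicular to BQ, so BQ runs along (−sin 145°, cos 145°); with |BQ| = 31.3, Q = (-46.76, -28.45). Then |SQ| = |Q − S| = 36.81.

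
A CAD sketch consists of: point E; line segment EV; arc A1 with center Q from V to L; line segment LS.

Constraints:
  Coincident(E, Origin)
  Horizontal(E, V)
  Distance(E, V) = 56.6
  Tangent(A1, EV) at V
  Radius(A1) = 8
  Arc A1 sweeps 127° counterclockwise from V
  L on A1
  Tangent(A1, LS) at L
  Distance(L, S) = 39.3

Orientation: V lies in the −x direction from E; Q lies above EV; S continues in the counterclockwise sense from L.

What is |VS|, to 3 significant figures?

47.5

On A1, V sits at bearing -90° from Q; a 127° counterclockwise sweep puts L at bearing 37°, so L = Q + 8.0·(cos 37°, sin 37°) = (-50.2, 12.8). The tangent condition forces QL to be normal to LS, so LS runs along (−sin 37°, cos 37°); with |LS| = 39.3, S = (-73.9, 44.2). Then |VS| = |S − V| = 47.5.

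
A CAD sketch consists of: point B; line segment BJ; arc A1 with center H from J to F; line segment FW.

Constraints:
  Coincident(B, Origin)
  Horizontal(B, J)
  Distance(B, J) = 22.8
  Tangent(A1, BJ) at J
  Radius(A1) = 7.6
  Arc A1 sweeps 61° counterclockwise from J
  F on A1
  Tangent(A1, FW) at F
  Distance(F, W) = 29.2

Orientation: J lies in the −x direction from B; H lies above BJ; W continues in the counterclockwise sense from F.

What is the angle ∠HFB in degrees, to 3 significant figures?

165°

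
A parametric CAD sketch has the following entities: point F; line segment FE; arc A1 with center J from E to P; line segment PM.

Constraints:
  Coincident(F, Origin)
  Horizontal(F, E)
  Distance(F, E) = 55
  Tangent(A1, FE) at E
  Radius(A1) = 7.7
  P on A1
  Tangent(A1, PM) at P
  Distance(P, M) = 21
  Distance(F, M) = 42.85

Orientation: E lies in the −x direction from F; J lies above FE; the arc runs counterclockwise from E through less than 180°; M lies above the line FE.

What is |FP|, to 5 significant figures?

48.641

F is at the origin; FE is horizontal with |FE| = 55.0 and E on the −x side, so E = (-55.000, 0.0000). Tangency of A1 to FE means the radius JE is perpendicular to FE, so J = E + (0, 7.7) = (-55.000, 7.7000). Since JP ⟂ PM (tangency), |JM| = √(7.7² + 21.0²) = 22.367 regardless of where P sits on A1. So M lies on both circle(F, 42.85) and circle(J, 22.367); the above-FE intersection is M = (-37.207, 21.254). P is the foot of the tangent from M: P = (-48.511, 3.5555).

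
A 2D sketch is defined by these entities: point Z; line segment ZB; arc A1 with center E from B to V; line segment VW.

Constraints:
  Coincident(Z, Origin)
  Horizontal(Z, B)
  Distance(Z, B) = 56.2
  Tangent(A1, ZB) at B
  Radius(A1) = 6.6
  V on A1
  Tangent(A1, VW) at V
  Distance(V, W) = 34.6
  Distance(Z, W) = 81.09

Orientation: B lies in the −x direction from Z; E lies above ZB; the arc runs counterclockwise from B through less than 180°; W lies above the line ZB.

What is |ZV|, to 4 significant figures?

51.97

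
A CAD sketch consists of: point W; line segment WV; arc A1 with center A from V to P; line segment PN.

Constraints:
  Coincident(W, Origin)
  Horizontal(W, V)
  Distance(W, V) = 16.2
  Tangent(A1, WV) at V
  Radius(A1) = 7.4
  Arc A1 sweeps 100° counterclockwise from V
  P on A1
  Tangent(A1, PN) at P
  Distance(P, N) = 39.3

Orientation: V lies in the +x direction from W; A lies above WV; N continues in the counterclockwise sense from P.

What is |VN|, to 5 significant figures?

47.390

W is at the origin; W and V share the same y with |WV| = 16.2 and V on the +x side, so V = (16.200, 0.0000). The tangent condition forces AV to be normal to WV, so A = V + (0, 7.4) = (16.200, 7.4000). On A1, V sits at bearing -90° from A; a 100° counterclockwise sweep puts P at bearing 10°, so P = A + 7.4·(cos 10°, sin 10°) = (23.488, 8.6850). A1 meets PN tangentially, so AP is at right angles to PN, so PN runs along (−sin 10°, cos 10°); with |PN| = 39.3, N = (16.663, 47.388). Then |VN| = |N − V| = 47.390.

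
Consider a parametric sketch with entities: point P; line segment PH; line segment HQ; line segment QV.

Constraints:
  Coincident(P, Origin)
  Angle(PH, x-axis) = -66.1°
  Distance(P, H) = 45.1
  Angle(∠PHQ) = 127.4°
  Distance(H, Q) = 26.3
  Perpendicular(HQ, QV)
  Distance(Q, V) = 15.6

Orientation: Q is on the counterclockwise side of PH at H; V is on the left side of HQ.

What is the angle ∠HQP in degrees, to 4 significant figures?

33.71°

P is at the origin; PH runs at -66.1° with length 45.1, so H = 45.1·(cos -66.1°, sin -66.1°) = (18.27, -41.23). ∠PHQ = 127.4°, so HQ runs at -66.1° + (180° − 127.4°) = -13.50° from the x-axis; with |HQ| = 26.3, Q = H + 26.3·(cos -13.50°, sin -13.50°) = (43.85, -47.37). Then cos ∠HQP = QH·QP / (|QH||QP|), giving 33.71°.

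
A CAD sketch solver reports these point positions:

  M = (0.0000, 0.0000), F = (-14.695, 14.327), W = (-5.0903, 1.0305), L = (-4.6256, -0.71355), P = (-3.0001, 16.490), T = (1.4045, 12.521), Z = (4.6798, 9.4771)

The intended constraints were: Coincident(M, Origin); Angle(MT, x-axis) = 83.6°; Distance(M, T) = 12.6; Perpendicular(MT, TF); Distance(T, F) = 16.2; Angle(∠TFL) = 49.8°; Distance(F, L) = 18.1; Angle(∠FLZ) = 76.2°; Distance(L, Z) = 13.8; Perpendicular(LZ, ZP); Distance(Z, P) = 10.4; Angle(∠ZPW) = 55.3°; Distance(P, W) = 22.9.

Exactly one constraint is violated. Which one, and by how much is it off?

Distance(P, W) = 22.9 — off by 7.30.

M = (0.00, 0.00) ✓; MT at 83.60° ✓; |MT| = 12.60 ✓; ∠(MT, TF) = 90.00° ✓; |TF| = 16.20 ✓; ∠TFL = 49.80° ✓; |FL| = 18.10 ✓; ∠FLZ = 76.20° ✓; |LZ| = 13.80 ✓; ∠(LZ, ZP) = 90.00° ✓; |ZP| = 10.40 ✓; ∠ZPW = 55.30° ✓; |PW| = 15.60 ✗.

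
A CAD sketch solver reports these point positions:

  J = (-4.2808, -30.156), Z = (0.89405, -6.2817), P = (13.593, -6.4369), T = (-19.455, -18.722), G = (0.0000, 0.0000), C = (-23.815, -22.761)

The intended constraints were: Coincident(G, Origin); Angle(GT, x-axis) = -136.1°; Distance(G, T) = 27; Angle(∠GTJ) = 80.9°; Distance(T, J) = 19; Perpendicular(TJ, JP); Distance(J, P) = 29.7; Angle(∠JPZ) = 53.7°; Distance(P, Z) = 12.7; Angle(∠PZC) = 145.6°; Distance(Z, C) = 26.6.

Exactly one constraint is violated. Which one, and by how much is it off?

Distance(Z, C) = 26.6 — off by 3.10.

G = (0.00, 0.00) ✓; GT at -136.1° ✓; |GT| = 27.00 ✓; ∠GTJ = 80.90° ✓; |TJ| = 19.00 ✓; ∠(TJ, JP) = 90.00° ✓; |JP| = 29.70 ✓; ∠JPZ = 53.70° ✓; |PZ| = 12.70 ✓; ∠PZC = 145.6° ✓; |ZC| = 29.70 ✗.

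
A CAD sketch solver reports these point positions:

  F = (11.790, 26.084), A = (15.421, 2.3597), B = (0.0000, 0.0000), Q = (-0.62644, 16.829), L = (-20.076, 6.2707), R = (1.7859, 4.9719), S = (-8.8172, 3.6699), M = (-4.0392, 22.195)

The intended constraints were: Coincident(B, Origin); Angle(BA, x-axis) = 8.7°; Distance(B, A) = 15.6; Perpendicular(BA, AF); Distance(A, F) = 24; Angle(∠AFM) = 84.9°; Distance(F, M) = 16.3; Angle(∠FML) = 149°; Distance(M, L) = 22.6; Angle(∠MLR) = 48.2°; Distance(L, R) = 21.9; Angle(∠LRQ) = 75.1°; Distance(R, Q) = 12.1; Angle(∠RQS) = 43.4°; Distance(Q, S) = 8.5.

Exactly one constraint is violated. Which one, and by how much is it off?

Distance(Q, S) = 8.5 — off by 7.00.

B = (0.00, 0.00) ✓; BA at 8.700° ✓; |BA| = 15.60 ✓; ∠(BA, AF) = 90.00° ✓; |AF| = 24.00 ✓; ∠AFM = 84.90° ✓; |FM| = 16.30 ✓; ∠FML = 149.0° ✓; |ML| = 22.60 ✓; ∠MLR = 48.20° ✓; |LR| = 21.90 ✓; ∠LRQ = 75.10° ✓; |RQ| = 12.10 ✓; ∠RQS = 43.40° ✓; |QS| = 15.50 ✗.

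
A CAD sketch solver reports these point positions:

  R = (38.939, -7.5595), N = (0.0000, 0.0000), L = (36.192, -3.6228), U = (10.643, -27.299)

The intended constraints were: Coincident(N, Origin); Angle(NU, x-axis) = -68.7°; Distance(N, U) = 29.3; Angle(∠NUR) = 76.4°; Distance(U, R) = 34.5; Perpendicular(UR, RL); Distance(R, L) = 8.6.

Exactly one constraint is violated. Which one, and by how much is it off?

Distance(R, L) = 8.6 — off by 3.80.

N = (0.00, 0.00) ✓; NU at -68.70° ✓; |NU| = 29.30 ✓; ∠NUR = 76.40° ✓; |UR| = 34.50 ✓; ∠(UR, RL) = 90.01° ✓; |RL| = 4.800 ✗.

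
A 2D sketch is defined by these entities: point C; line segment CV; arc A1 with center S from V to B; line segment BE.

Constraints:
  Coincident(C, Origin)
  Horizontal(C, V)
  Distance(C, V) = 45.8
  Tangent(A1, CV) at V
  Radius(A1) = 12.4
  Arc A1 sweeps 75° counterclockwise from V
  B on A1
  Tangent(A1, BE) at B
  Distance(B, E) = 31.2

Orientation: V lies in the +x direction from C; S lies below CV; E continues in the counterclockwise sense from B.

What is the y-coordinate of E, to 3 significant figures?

-39.3

On A1, V sits at bearing 90° from S; a 75° counterclockwise sweep puts B at bearing 165°, so B = S + 12.4·(cos 165°, sin 165°) = (33.8, -9.19). Tangency of A1 to BE means the radius SB is perpendicular to BE, so BE runs along (−sin 165°, cos 165°); with |BE| = 31.2, E = (25.7, -39.3). So E.y = -39.3.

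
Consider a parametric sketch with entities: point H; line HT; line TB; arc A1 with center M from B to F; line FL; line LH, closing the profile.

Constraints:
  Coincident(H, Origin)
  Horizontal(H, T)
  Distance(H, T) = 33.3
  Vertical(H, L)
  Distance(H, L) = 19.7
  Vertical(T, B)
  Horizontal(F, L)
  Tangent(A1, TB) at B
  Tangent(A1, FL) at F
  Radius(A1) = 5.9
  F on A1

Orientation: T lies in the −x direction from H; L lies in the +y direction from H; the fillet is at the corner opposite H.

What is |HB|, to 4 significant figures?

36.05

H is at the origin; H and T share the same y with |HT| = 33.3 and T on the −x side, so T = (-33.30, 0.000). HL is vertical with |HL| = 19.7 and L on the +y side, so L = (0.000, 19.70). The virtual corner opposite H is at (-33.30, 19.70). The tangent condition forces MB to be normal to TB and A1 meets FL tangentially, so MF is at right angles to FL, with radius 5.9, so the center M sits 5.9 in from both sides at M = (-27.40, 13.80). That places the tangent points at B = (-33.30, 13.80) on TB and F = (-27.40, 19.70) on FL. Then |HB| = |B − H| = 36.05.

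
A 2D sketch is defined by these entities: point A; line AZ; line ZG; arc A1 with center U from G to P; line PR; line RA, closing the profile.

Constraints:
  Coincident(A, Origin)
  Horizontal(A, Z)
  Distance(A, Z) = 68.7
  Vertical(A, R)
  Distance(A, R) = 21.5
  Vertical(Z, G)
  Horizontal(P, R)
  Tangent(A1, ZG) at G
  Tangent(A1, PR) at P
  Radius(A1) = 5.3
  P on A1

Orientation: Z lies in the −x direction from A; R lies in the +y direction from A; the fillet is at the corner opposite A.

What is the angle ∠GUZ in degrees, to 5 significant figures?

71.884°

A is at the origin; AZ is horizontal with |AZ| = 68.7 and Z on the −x side, so Z = (-68.700, 0.0000). AR is vertical with |AR| = 21.5 and R on the +y side, so R = (0.0000, 21.500). The virtual corner opposite A is at (-68.700, 21.500). Since A1 is tangent to ZG there, UG ⟂ ZG and tangency of A1 to PR means the radius UP is perpendicular to PR, with radius 5.3, so the center U sits 5.3 in from both sides at U = (-63.400, 16.200). That places the tangent points at G = (-68.700, 16.200) on ZG and P = (-63.400, 21.500) on PR. Then cos ∠GUZ = UG·UZ / (|UG||UZ|), giving 71.884°.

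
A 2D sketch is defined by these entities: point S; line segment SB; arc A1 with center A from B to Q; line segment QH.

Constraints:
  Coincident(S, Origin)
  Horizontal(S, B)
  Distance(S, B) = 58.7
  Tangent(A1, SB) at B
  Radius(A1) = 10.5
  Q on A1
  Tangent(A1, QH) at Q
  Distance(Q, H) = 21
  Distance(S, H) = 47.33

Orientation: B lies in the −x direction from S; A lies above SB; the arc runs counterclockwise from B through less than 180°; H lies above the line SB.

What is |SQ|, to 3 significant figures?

49.6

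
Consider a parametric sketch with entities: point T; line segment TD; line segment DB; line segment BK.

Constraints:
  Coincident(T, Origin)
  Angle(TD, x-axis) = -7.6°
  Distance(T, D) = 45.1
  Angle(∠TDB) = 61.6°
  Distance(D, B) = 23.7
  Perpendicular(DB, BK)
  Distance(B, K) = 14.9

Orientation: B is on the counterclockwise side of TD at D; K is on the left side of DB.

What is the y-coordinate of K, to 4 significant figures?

10.90

T is at the origin; TD runs at -7.6° with length 45.1, so D = 45.1·(cos -7.6°, sin -7.6°) = (44.70, -5.965). ∠TDB = 61.6°, so DB runs at -7.6° + (180° − 61.6°) = 110.8° from the x-axis; with |DB| = 23.7, B = D + 23.7·(cos 110.8°, sin 110.8°) = (36.29, 16.19). The perpendicularity gives BK at right angles to DB; with |BK| = 14.9 on the left of DB, K = B + 14.9·(-0.9348, -0.3551) = (22.36, 10.90). So K.y = 10.90.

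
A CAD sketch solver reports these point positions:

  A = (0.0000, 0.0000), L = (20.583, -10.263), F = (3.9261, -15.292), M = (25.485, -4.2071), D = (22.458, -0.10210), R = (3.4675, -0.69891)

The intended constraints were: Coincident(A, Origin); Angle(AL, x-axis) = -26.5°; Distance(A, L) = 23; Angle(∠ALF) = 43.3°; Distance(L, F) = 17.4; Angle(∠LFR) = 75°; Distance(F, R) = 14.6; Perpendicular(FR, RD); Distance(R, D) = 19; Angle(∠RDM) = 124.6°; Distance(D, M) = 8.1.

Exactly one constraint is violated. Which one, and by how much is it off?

Distance(D, M) = 8.1 — off by 3.00.

A = (0.00, 0.00) ✓; AL at -26.50° ✓; |AL| = 23.00 ✓; ∠ALF = 43.30° ✓; |LF| = 17.40 ✓; ∠LFR = 75.00° ✓; |FR| = 14.60 ✓; ∠(FR, RD) = 90.00° ✓; |RD| = 19.00 ✓; ∠RDM = 124.6° ✓; |DM| = 5.100 ✗.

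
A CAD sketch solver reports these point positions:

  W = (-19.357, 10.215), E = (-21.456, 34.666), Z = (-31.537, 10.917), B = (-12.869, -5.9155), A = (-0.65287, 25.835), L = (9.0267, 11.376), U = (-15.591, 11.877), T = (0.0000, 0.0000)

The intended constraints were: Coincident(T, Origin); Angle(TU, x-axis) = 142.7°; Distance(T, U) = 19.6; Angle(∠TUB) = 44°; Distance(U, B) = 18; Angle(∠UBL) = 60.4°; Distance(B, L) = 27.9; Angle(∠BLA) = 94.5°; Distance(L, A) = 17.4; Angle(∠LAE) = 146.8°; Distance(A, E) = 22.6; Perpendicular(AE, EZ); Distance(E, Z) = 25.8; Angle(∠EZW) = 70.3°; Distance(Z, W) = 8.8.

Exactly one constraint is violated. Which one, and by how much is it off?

Distance(Z, W) = 8.8 — off by 3.40.

T = (0.00, 0.00) ✓; TU at 142.7° ✓; |TU| = 19.60 ✓; ∠TUB = 44.00° ✓; |UB| = 18.00 ✓; ∠UBL = 60.40° ✓; |BL| = 27.90 ✓; ∠BLA = 94.50° ✓; |LA| = 17.40 ✓; ∠LAE = 146.8° ✓; |AE| = 22.60 ✓; ∠(AE, EZ) = 90.00° ✓; |EZ| = 25.80 ✓; ∠EZW = 70.30° ✓; |ZW| = 12.20 ✗.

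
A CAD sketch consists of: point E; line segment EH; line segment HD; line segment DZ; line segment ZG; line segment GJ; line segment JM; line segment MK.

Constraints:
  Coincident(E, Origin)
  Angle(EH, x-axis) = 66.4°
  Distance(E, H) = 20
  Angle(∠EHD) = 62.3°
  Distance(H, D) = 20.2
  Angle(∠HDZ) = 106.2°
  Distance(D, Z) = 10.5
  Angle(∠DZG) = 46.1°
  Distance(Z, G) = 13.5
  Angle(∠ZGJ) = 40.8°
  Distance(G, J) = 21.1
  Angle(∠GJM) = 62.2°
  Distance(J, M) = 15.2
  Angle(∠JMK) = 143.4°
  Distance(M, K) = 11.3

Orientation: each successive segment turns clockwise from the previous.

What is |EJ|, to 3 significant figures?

29.2

E is at the origin; EH runs at 66.4° with length 20.0, so H = (8.01, 18.3). ∠EHD = 62.3° gives HD at -51.3° from the x-axis; with |HD| = 20.2, D = (20.6, 2.56). ∠HDZ = 106.2° gives DZ at -125° from the x-axis; with |DZ| = 10.5, Z = (14.6, -6.03). ∠DZG = 46.1° gives ZG at 101° from the x-axis; with |ZG| = 13.5, G = (12.0, 7.22). ∠ZGJ = 40.8° gives GJ at -38.2° from the x-axis; with |GJ| = 21.1, J = (28.6, -5.82). Then |EJ| = |J − E| = 29.2.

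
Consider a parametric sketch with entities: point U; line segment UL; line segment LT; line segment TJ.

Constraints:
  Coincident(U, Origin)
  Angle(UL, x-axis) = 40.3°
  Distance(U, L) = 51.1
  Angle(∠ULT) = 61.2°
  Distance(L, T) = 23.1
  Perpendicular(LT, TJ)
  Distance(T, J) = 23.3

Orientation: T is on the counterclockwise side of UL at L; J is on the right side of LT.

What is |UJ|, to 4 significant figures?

68.10

U is at the origin; UL runs at 40.3° with length 51.1, so L = 51.1·(cos 40.3°, sin 40.3°) = (38.97, 33.05). ∠ULT = 61.2°, so LT runs at 40.3° + (180° − 61.2°) = 159.1° from the x-axis; with |LT| = 23.1, T = L + 23.1·(cos 159.1°, sin 159.1°) = (17.39, 41.29). The perpendicularity gives TJ at right angles to LT; with |TJ| = 23.3 on the right of LT, J = T + 23.3·(0.3567, 0.9342) = (25.70, 63.06). Then |UJ| = |J − U| = 68.10.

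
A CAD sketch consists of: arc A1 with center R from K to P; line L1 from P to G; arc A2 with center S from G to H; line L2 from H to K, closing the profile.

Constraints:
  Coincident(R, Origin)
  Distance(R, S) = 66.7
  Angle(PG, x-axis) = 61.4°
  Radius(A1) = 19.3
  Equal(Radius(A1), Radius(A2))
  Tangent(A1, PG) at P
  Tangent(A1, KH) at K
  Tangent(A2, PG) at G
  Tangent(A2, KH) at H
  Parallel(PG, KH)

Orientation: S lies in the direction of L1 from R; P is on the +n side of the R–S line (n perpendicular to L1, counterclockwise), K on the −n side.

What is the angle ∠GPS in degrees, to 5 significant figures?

16.138°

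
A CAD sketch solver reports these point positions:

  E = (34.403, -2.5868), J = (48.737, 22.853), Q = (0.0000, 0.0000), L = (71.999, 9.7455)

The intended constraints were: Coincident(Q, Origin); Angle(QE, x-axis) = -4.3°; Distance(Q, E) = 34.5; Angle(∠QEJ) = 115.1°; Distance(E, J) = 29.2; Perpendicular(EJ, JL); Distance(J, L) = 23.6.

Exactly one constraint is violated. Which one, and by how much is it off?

Distance(J, L) = 23.6 — off by 3.10.

Q = (0.00, 0.00) ✓; QE at -4.300° ✓; |QE| = 34.50 ✓; ∠QEJ = 115.1° ✓; |EJ| = 29.20 ✓; ∠(EJ, JL) = 90.00° ✓; |JL| = 26.70 ✗.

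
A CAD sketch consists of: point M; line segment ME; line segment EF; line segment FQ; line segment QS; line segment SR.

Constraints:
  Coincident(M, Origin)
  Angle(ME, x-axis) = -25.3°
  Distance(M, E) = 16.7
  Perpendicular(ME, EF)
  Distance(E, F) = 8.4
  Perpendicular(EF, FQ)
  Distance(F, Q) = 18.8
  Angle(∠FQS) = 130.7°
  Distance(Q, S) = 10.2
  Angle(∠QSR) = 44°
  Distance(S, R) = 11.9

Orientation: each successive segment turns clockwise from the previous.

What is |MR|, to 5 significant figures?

3.5659

∠FQS = 130.7° gives QS at 105.40° from the x-axis; with |QS| = 10.2, S = (-8.1971, 3.1369). ∠QSR = 44.0° gives SR at -30.600° from the x-axis; with |SR| = 11.9, R = (2.0458, -2.9207). Then |MR| = |R − M| = 3.5659.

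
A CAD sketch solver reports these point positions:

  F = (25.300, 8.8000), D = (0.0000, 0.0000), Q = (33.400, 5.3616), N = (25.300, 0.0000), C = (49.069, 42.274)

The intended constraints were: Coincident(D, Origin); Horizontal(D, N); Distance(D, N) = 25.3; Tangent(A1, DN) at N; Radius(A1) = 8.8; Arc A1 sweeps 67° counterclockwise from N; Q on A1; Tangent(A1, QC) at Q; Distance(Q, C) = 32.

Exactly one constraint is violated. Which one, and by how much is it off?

Distance(Q, C) = 32 — off by 8.10.

D = (0.00, 0.00) ✓; D.y = 0.00, N.y = 0.00 ✓; |DN| = 25.30 ✓; ∠(FN, ND) = 90.00° ✓; |FN| = 8.800 ✓; bearing(F→Q) − bearing(F→N) = 67.00° ✓; |FQ| = 8.800 ✓; ∠(FQ, QC) = 90.00° ✓; |QC| = 40.10 ✗.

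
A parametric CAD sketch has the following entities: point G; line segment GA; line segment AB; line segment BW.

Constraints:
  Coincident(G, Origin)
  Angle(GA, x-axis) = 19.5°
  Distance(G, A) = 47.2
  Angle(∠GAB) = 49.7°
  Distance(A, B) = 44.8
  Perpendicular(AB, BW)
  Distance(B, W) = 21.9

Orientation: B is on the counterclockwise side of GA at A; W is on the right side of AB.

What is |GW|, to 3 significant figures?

59.6

∠GAB = 49.7°, so AB runs at 19.5° + (180° − 49.7°) = 150° from the x-axis; with |AB| = 44.8, B = A + 44.8·(cos 150°, sin 150°) = (5.77, 38.3). The perpendicularity gives BW at right angles to AB; with |BW| = 21.9 on the right of AB, W = B + 21.9·(0.503, 0.864) = (16.8, 57.2). Then |GW| = |W − G| = 59.6.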